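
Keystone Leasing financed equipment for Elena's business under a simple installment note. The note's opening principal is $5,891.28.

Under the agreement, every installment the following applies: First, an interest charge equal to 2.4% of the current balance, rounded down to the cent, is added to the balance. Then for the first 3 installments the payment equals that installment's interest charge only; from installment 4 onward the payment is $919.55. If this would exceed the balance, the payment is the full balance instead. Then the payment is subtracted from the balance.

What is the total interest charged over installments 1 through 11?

$1,006.48

Installment 1: $5,891.28 +$141.39 interest = $6,032.67; pay $141.39 → $5,891.28
Installment 2: $5,891.28 +$141.39 interest = $6,032.67; pay $141.39 → $5,891.28
Installment 3: $5,891.28 +$141.39 interest = $6,032.67; pay $141.39 → $5,891.28
Installment 4: $5,891.28 +$141.39 interest = $6,032.67; pay $919.55 → $5,113.12
Installment 5: $5,113.12 +$122.71 interest = $5,235.83; pay $919.55 → $4,316.28
Installment 6: $4,316.28 +$103.59 interest = $4,419.87; pay $919.55 → $3,500.32
Installment 7: $3,500.32 +$84.00 interest = $3,584.32; pay $919.55 → $2,664.77
Installment 8: $2,664.77 +$63.95 interest = $2,728.72; pay $919.55 → $1,809.17
Installment 9: $1,809.17 +$43.42 interest = $1,852.59; pay $919.55 → $933.04
Installment 10: $933.04 +$22.39 interest = $955.43; pay $919.55 → $35.88
Installment 11: $35.88 +$0.86 interest = $36.74; pay $36.74 → $0.00
Total interest: $141.39 + $141.39 + $141.39 + $141.39 + $122.71 + $103.59 + $84.00 + $63.95 + $43.42 + $22.39 + $0.86 = $1,006.48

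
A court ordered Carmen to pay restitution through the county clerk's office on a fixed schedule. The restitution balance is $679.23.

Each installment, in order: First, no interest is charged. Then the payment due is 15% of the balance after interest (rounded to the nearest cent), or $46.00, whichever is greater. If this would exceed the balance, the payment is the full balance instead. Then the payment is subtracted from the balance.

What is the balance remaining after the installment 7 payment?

Installment 1: $679.23 − $101.88 → $577.35
Installment 2: $577.35 − $86.60 → $490.75
Installment 3: $490.75 − $73.61 → $417.14
Installment 4: $417.14 − $62.57 → $354.57
Installment 5: $354.57 − $53.19 → $301.38
Installment 6: $301.38 − $46.00 → $255.38
Installment 7: $255.38 − $46.00 → $209.38

$209.38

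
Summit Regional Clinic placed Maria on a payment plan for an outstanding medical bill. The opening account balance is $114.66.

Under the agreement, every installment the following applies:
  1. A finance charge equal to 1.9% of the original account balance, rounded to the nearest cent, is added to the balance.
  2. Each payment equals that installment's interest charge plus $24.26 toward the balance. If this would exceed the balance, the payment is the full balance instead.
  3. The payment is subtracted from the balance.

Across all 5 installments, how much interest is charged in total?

$10.90

Installment 1: $114.66 +$2.18 interest = $116.84; pay $26.44 → $90.40
Installment 2: $90.40 +$2.18 interest = $92.58; pay $26.44 → $66.14
Installment 3: $66.14 +$2.18 interest = $68.32; pay $26.44 → $41.88
Installment 4: $41.88 +$2.18 interest = $44.06; pay $26.44 → $17.62
Installment 5: $17.62 +$2.18 interest = $19.80; pay $19.80 → $0.00
Total interest: $2.18 + $2.18 + $2.18 + $2.18 + $2.18 = $10.90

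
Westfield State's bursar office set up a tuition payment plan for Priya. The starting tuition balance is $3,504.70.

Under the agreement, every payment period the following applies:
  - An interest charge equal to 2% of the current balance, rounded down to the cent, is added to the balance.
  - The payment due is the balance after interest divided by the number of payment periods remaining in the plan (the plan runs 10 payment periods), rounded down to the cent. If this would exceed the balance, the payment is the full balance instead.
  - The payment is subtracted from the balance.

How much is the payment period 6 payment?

$394.68

Payment period 1: opening $3,504.70; interest $70.09 → $3,574.79; payment $357.47; balance $3,217.32
Payment period 2: opening $3,217.32; interest $64.34 → $3,281.66; payment $364.62; balance $2,917.04
Payment period 3: opening $2,917.04; interest $58.34 → $2,975.38; payment $371.92; balance $2,603.46
Payment period 4: opening $2,603.46; interest $52.06 → $2,655.52; payment $379.36; balance $2,276.16
Payment period 5: opening $2,276.16; interest $45.52 → $2,321.68; payment $386.94; balance $1,934.74
Payment period 6: opening $1,934.74; interest $38.69 → $1,973.43; payment $394.68; balance $1,578.75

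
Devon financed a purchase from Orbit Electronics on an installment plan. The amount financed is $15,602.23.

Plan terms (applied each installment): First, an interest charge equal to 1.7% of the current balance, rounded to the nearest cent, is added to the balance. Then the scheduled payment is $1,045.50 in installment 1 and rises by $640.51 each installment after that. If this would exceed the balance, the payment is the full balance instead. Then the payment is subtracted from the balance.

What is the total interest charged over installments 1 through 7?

$1,182.43

Installment 1: opening $15,602.23; interest $265.24 → $15,867.47; payment $1,045.50; balance $14,821.97
Installment 2: opening $14,821.97; interest $251.97 → $15,073.94; payment $1,686.01; balance $13,387.93
Installment 3: opening $13,387.93; interest $227.59 → $13,615.52; payment $2,326.52; balance $11,289.00
Installment 4: opening $11,289.00; interest $191.91 → $11,480.91; payment $2,967.03; balance $8,513.88
Installment 5: opening $8,513.88; interest $144.74 → $8,658.62; payment $3,607.54; balance $5,051.08
Installment 6: opening $5,051.08; interest $85.87 → $5,136.95; payment $4,248.05; balance $888.90
Installment 7: opening $888.90; interest $15.11 → $904.01; payment $904.01; balance $0.00
Total interest: $265.24 + $251.97 + $227.59 + $191.91 + $144.74 + $85.87 + $15.11 = $1,182.43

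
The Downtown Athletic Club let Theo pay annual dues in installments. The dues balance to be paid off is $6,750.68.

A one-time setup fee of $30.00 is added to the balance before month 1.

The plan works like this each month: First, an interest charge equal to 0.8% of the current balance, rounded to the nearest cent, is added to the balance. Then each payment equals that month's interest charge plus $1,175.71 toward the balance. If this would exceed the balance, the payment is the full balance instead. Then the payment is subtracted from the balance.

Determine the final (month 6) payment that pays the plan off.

Month 1: opening $6,780.68; interest $54.25 → $6,834.93; payment $1,229.96; balance $5,604.97
Month 2: opening $5,604.97; interest $44.84 → $5,649.81; payment $1,220.55; balance $4,429.26
Month 3: opening $4,429.26; interest $35.43 → $4,464.69; payment $1,211.14; balance $3,253.55
Month 4: opening $3,253.55; interest $26.03 → $3,279.58; payment $1,201.74; balance $2,077.84
Month 5: opening $2,077.84; interest $16.62 → $2,094.46; payment $1,192.33; balance $902.13
Month 6: opening $902.13; interest $7.22 → $909.35; payment $909.35; balance $0.00

$909.35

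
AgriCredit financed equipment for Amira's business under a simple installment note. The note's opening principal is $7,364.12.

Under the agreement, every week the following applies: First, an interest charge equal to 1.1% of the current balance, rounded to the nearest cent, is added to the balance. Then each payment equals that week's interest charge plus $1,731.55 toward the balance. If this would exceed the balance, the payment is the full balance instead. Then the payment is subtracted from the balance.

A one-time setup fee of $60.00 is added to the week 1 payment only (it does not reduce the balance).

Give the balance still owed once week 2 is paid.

$3,901.02

Week 1: $7,364.12 +$81.01 interest = $7,445.13; pay $1,812.56 (+ $60.00 fee) → $5,632.57
Week 2: $5,632.57 +$61.96 interest = $5,694.53; pay $1,793.51 → $3,901.02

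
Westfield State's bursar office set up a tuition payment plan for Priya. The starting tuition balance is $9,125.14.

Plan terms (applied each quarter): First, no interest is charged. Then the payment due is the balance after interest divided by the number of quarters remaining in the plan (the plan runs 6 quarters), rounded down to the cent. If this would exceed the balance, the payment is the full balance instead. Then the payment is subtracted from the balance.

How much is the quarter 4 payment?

Quarter 1: $9,125.14 − $1,520.85 → $7,604.29
Quarter 2: $7,604.29 − $1,520.85 → $6,083.44
Quarter 3: $6,083.44 − $1,520.86 → $4,562.58
Quarter 4: $4,562.58 − $1,520.86 → $3,041.72

$1,520.86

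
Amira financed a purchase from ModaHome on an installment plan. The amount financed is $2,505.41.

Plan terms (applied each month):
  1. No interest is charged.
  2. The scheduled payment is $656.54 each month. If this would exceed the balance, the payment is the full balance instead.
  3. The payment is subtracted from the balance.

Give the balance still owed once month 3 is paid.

Month 1: $2,505.41 − $656.54 → $1,848.87
Month 2: $1,848.87 − $656.54 → $1,192.33
Month 3: $1,192.33 − $656.54 → $535.79

$535.79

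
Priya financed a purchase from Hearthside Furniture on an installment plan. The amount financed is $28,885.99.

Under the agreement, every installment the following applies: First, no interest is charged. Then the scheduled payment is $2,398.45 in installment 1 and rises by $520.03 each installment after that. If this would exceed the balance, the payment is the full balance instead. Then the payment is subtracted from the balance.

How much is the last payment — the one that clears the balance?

$1,176.21

# | Opening | Payment | End bal
1 | $28,885.99 | $2,398.45 | $26,487.54
2 | $26,487.54 | $2,918.48 | $23,569.06
3 | $23,569.06 | $3,438.51 | $20,130.55
4 | $20,130.55 | $3,958.54 | $16,172.01
5 | $16,172.01 | $4,478.57 | $11,693.44
6 | $11,693.44 | $4,998.60 | $6,694.84
7 | $6,694.84 | $5,518.63 | $1,176.21
8 | $1,176.21 | $1,176.21 | $0.00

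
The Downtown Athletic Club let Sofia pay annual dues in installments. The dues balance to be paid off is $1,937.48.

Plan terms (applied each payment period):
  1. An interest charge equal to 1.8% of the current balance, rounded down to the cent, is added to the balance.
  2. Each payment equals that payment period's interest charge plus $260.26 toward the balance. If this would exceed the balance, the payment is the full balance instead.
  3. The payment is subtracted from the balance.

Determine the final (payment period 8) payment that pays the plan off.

$117.74

Payment period 1: $1,937.48 +$34.87 interest = $1,972.35; pay $295.13 → $1,677.22
Payment period 2: $1,677.22 +$30.18 interest = $1,707.40; pay $290.44 → $1,416.96
Payment period 3: $1,416.96 +$25.50 interest = $1,442.46; pay $285.76 → $1,156.70
Payment period 4: $1,156.70 +$20.82 interest = $1,177.52; pay $281.08 → $896.44
Payment period 5: $896.44 +$16.13 interest = $912.57; pay $276.39 → $636.18
Payment period 6: $636.18 +$11.45 interest = $647.63; pay $271.71 → $375.92
Payment period 7: $375.92 +$6.76 interest = $382.68; pay $267.02 → $115.66
Payment period 8: $115.66 +$2.08 interest = $117.74; pay $117.74 → $0.00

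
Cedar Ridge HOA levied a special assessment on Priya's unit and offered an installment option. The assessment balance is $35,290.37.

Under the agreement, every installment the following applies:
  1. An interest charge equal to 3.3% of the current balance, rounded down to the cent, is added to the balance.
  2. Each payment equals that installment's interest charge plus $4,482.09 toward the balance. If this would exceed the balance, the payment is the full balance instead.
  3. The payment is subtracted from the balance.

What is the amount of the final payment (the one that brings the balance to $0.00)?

$4,044.95

Installment 1: opening $35,290.37; interest $1,164.58 → $36,454.95; payment $5,646.67; balance $30,808.28
Installment 2: opening $30,808.28; interest $1,016.67 → $31,824.95; payment $5,498.76; balance $26,326.19
Installment 3: opening $26,326.19; interest $868.76 → $27,194.95; payment $5,350.85; balance $21,844.10
Installment 4: opening $21,844.10; interest $720.85 → $22,564.95; payment $5,202.94; balance $17,362.01
Installment 5: opening $17,362.01; interest $572.94 → $17,934.95; payment $5,055.03; balance $12,879.92
Installment 6: opening $12,879.92; interest $425.03 → $13,304.95; payment $4,907.12; balance $8,397.83
Installment 7: opening $8,397.83; interest $277.12 → $8,674.95; payment $4,759.21; balance $3,915.74
Installment 8: opening $3,915.74; interest $129.21 → $4,044.95; payment $4,044.95; balance $0.00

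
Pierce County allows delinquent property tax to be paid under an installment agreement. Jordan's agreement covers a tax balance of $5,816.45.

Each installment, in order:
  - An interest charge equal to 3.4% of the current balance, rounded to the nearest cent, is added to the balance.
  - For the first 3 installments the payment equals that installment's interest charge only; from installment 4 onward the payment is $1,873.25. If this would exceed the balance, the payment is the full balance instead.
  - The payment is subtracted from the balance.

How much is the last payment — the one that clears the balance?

# | Opening | Interest | Payment | End bal
1 | $5,816.45 | $197.76 | $197.76 | $5,816.45
2 | $5,816.45 | $197.76 | $197.76 | $5,816.45
3 | $5,816.45 | $197.76 | $197.76 | $5,816.45
4 | $5,816.45 | $197.76 | $1,873.25 | $4,140.96
5 | $4,140.96 | $140.79 | $1,873.25 | $2,408.50
6 | $2,408.50 | $81.89 | $1,873.25 | $617.14
7 | $617.14 | $20.98 | $638.12 | $0.00

$638.12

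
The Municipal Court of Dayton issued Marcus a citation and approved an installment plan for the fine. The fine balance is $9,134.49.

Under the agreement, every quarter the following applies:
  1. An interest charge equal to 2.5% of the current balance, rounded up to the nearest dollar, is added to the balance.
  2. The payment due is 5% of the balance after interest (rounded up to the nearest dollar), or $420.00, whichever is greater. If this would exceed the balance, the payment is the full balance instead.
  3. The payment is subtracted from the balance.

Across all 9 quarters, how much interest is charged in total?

$1,854.00

# | Opening | Interest | Payment | End bal
1 | $9,134.49 | $229.00 | $469.00 | $8,894.49
2 | $8,894.49 | $223.00 | $456.00 | $8,661.49
3 | $8,661.49 | $217.00 | $444.00 | $8,434.49
4 | $8,434.49 | $211.00 | $433.00 | $8,212.49
5 | $8,212.49 | $206.00 | $421.00 | $7,997.49
6 | $7,997.49 | $200.00 | $420.00 | $7,777.49
7 | $7,777.49 | $195.00 | $420.00 | $7,552.49
8 | $7,552.49 | $189.00 | $420.00 | $7,321.49
9 | $7,321.49 | $184.00 | $420.00 | $7,085.49
Total interest: $229.00 + $223.00 + $217.00 + $211.00 + $206.00 + $200.00 + $195.00 + $189.00 + $184.00 = $1,854.00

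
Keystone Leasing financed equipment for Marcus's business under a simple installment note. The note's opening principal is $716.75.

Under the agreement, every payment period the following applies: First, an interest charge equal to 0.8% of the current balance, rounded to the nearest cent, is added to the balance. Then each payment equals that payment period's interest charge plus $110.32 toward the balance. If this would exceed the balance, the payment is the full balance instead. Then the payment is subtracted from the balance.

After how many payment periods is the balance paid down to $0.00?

7

Payment period 1: opening $716.75; interest $5.73 → $722.48; payment $116.05; balance $606.43
Payment period 2: opening $606.43; interest $4.85 → $611.28; payment $115.17; balance $496.11
Payment period 3: opening $496.11; interest $3.97 → $500.08; payment $114.29; balance $385.79
Payment period 4: opening $385.79; interest $3.09 → $388.88; payment $113.41; balance $275.47
Payment period 5: opening $275.47; interest $2.20 → $277.67; payment $112.52; balance $165.15
Payment period 6: opening $165.15; interest $1.32 → $166.47; payment $111.64; balance $54.83
Payment period 7: opening $54.83; interest $0.44 → $55.27; payment $55.27; balance $0.00
Balance reaches $0.00 in payment period 7.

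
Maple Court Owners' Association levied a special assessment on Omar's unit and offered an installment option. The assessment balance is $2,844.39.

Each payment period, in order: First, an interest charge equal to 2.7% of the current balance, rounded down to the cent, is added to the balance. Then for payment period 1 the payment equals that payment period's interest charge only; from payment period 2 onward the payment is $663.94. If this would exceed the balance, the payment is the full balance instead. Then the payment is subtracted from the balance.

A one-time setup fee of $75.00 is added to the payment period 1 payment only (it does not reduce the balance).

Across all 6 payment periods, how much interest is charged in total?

$297.89

Payment period 1: opening $2,844.39; interest $76.79 → $2,921.18; payment $76.79 (+ $75.00 fee); balance $2,844.39
Payment period 2: opening $2,844.39; interest $76.79 → $2,921.18; payment $663.94; balance $2,257.24
Payment period 3: opening $2,257.24; interest $60.94 → $2,318.18; payment $663.94; balance $1,654.24
Payment period 4: opening $1,654.24; interest $44.66 → $1,698.90; payment $663.94; balance $1,034.96
Payment period 5: opening $1,034.96; interest $27.94 → $1,062.90; payment $663.94; balance $398.96
Payment period 6: opening $398.96; interest $10.77 → $409.73; payment $409.73; balance $0.00
Total interest: $76.79 + $76.79 + $60.94 + $44.66 + $27.94 + $10.77 = $297.89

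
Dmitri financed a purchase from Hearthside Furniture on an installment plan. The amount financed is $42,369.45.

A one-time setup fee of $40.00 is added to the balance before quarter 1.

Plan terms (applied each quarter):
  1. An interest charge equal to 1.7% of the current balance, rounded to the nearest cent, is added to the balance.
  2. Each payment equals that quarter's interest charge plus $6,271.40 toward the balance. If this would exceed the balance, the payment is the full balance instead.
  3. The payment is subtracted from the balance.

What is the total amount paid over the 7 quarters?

$45,217.29

Quarter 1: $42,409.45 +$720.96 interest = $43,130.41; pay $6,992.36 → $36,138.05
Quarter 2: $36,138.05 +$614.35 interest = $36,752.40; pay $6,885.75 → $29,866.65
Quarter 3: $29,866.65 +$507.73 interest = $30,374.38; pay $6,779.13 → $23,595.25
Quarter 4: $23,595.25 +$401.12 interest = $23,996.37; pay $6,672.52 → $17,323.85
Quarter 5: $17,323.85 +$294.51 interest = $17,618.36; pay $6,565.91 → $11,052.45
Quarter 6: $11,052.45 +$187.89 interest = $11,240.34; pay $6,459.29 → $4,781.05
Quarter 7: $4,781.05 +$81.28 interest = $4,862.33; pay $4,862.33 → $0.00
Total paid: $45,217.29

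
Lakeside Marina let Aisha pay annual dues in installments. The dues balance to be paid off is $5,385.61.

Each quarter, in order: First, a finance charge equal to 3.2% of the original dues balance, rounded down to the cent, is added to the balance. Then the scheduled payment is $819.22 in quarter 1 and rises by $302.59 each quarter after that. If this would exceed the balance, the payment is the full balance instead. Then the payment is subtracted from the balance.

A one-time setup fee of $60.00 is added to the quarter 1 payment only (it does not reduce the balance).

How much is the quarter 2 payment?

# | Opening | Interest | Payment | Fee | End bal
1 | $5,385.61 | $172.33 | $819.22 | $60.00 | $4,738.72
2 | $4,738.72 | $172.33 | $1,121.81 | — | $3,789.24

$1,121.81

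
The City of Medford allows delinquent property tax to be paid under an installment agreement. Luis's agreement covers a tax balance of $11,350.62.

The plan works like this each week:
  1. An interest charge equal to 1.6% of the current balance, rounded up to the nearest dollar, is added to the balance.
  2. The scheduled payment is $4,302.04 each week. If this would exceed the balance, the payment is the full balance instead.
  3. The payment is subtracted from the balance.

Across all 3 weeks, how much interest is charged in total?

$347.00

# | Opening | Interest | Payment | End bal
1 | $11,350.62 | $182.00 | $4,302.04 | $7,230.58
2 | $7,230.58 | $116.00 | $4,302.04 | $3,044.54
3 | $3,044.54 | $49.00 | $3,093.54 | $0.00
Total interest: $182.00 + $116.00 + $49.00 = $347.00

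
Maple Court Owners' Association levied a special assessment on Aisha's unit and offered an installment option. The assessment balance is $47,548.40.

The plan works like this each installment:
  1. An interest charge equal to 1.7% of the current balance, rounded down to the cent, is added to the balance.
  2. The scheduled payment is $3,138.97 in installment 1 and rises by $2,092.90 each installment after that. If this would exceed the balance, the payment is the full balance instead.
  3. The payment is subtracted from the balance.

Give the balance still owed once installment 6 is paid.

$842.31

Installment 1: $47,548.40 +$808.32 interest = $48,356.72; pay $3,138.97 → $45,217.75
Installment 2: $45,217.75 +$768.70 interest = $45,986.45; pay $5,231.87 → $40,754.58
Installment 3: $40,754.58 +$692.82 interest = $41,447.40; pay $7,324.77 → $34,122.63
Installment 4: $34,122.63 +$580.08 interest = $34,702.71; pay $9,417.67 → $25,285.04
Installment 5: $25,285.04 +$429.84 interest = $25,714.88; pay $11,510.57 → $14,204.31
Installment 6: $14,204.31 +$241.47 interest = $14,445.78; pay $13,603.47 → $842.31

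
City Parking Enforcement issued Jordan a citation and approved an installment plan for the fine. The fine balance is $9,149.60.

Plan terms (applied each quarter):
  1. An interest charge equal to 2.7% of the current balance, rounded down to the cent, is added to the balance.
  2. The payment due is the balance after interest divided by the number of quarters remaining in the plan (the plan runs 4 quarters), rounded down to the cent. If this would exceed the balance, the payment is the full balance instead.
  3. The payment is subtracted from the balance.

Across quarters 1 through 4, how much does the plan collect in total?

$9,784.07

Quarter 1: opening $9,149.60; interest $247.03 → $9,396.63; payment $2,349.15; balance $7,047.48
Quarter 2: opening $7,047.48; interest $190.28 → $7,237.76; payment $2,412.58; balance $4,825.18
Quarter 3: opening $4,825.18; interest $130.27 → $4,955.45; payment $2,477.72; balance $2,477.73
Quarter 4: opening $2,477.73; interest $66.89 → $2,544.62; payment $2,544.62; balance $0.00
Total paid: $9,784.07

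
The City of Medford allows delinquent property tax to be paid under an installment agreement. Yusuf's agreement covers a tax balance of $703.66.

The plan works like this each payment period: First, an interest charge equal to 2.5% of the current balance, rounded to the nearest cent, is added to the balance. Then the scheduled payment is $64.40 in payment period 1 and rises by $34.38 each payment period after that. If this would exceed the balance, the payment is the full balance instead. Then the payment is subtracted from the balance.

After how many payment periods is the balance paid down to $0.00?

Payment period 1: opening $703.66; interest $17.59 → $721.25; payment $64.40; balance $656.85
Payment period 2: opening $656.85; interest $16.42 → $673.27; payment $98.78; balance $574.49
Payment period 3: opening $574.49; interest $14.36 → $588.85; payment $133.16; balance $455.69
Payment period 4: opening $455.69; interest $11.39 → $467.08; payment $167.54; balance $299.54
Payment period 5: opening $299.54; interest $7.49 → $307.03; payment $201.92; balance $105.11
Payment period 6: opening $105.11; interest $2.63 → $107.74; payment $107.74; balance $0.00
Balance reaches $0.00 in payment period 6.

6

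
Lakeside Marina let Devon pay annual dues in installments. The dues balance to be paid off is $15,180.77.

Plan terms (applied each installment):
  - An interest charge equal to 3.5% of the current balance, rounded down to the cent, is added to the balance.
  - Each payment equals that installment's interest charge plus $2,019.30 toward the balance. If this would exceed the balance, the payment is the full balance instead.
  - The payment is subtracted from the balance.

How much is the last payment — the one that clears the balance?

$1,082.26

Installment 1: opening $15,180.77; interest $531.32 → $15,712.09; payment $2,550.62; balance $13,161.47
Installment 2: opening $13,161.47; interest $460.65 → $13,622.12; payment $2,479.95; balance $11,142.17
Installment 3: opening $11,142.17; interest $389.97 → $11,532.14; payment $2,409.27; balance $9,122.87
Installment 4: opening $9,122.87; interest $319.30 → $9,442.17; payment $2,338.60; balance $7,103.57
Installment 5: opening $7,103.57; interest $248.62 → $7,352.19; payment $2,267.92; balance $5,084.27
Installment 6: opening $5,084.27; interest $177.94 → $5,262.21; payment $2,197.24; balance $3,064.97
Installment 7: opening $3,064.97; interest $107.27 → $3,172.24; payment $2,126.57; balance $1,045.67
Installment 8: opening $1,045.67; interest $36.59 → $1,082.26; payment $1,082.26; balance $0.00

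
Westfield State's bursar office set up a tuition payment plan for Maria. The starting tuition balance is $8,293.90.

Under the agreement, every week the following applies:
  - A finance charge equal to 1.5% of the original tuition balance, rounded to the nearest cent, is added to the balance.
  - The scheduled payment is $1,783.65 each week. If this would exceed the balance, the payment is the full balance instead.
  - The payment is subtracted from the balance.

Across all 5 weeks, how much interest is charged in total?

$622.05

# | Opening | Interest | Payment | End bal
1 | $8,293.90 | $124.41 | $1,783.65 | $6,634.66
2 | $6,634.66 | $124.41 | $1,783.65 | $4,975.42
3 | $4,975.42 | $124.41 | $1,783.65 | $3,316.18
4 | $3,316.18 | $124.41 | $1,783.65 | $1,656.94
5 | $1,656.94 | $124.41 | $1,781.35 | $0.00
Total interest: $124.41 + $124.41 + $124.41 + $124.41 + $124.41 = $622.05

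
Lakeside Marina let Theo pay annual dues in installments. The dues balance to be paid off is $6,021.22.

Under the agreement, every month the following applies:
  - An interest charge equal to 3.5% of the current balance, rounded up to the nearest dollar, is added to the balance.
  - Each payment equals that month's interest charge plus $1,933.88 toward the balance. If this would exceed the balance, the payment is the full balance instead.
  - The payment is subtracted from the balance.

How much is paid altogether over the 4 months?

$6,460.22

Month 1: opening $6,021.22; interest $211.00 → $6,232.22; payment $2,144.88; balance $4,087.34
Month 2: opening $4,087.34; interest $144.00 → $4,231.34; payment $2,077.88; balance $2,153.46
Month 3: opening $2,153.46; interest $76.00 → $2,229.46; payment $2,009.88; balance $219.58
Month 4: opening $219.58; interest $8.00 → $227.58; payment $227.58; balance $0.00
Total paid: $6,460.22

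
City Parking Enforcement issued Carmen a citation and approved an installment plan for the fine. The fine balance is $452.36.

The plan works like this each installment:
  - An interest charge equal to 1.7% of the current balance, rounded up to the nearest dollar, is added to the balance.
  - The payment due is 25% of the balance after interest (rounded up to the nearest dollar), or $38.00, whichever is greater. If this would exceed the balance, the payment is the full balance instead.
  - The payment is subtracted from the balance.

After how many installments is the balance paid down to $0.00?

9

Installment 1: $452.36 +$8.00 interest = $460.36; pay $116.00 → $344.36
Installment 2: $344.36 +$6.00 interest = $350.36; pay $88.00 → $262.36
Installment 3: $262.36 +$5.00 interest = $267.36; pay $67.00 → $200.36
Installment 4: $200.36 +$4.00 interest = $204.36; pay $52.00 → $152.36
Installment 5: $152.36 +$3.00 interest = $155.36; pay $39.00 → $116.36
Installment 6: $116.36 +$2.00 interest = $118.36; pay $38.00 → $80.36
Installment 7: $80.36 +$2.00 interest = $82.36; pay $38.00 → $44.36
Installment 8: $44.36 +$1.00 interest = $45.36; pay $38.00 → $7.36
Installment 9: $7.36 +$1.00 interest = $8.36; pay $8.36 → $0.00
Balance reaches $0.00 in installment 9.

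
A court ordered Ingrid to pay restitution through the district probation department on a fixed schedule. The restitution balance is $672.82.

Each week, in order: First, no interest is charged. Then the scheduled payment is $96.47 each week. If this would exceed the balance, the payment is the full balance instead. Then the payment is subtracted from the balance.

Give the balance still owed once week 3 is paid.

# | Opening | Payment | End bal
1 | $672.82 | $96.47 | $576.35
2 | $576.35 | $96.47 | $479.88
3 | $479.88 | $96.47 | $383.41

$383.41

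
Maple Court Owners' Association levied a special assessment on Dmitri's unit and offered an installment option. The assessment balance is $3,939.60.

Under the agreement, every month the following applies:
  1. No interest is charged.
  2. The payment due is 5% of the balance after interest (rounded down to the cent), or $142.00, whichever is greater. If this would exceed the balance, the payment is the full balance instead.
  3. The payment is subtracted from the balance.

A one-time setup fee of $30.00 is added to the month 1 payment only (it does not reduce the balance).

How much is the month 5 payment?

$160.44

# | Opening | Payment | Fee | End bal
1 | $3,939.60 | $196.98 | $30.00 | $3,742.62
2 | $3,742.62 | $187.13 | — | $3,555.49
3 | $3,555.49 | $177.77 | — | $3,377.72
4 | $3,377.72 | $168.88 | — | $3,208.84
5 | $3,208.84 | $160.44 | — | $3,048.40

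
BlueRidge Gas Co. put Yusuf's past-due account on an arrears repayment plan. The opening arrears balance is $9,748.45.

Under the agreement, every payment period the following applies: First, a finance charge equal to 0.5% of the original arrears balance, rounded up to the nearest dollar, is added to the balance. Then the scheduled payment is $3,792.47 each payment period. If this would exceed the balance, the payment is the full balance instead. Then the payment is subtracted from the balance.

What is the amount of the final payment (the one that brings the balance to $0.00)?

$2,310.51

# | Opening | Interest | Payment | End bal
1 | $9,748.45 | $49.00 | $3,792.47 | $6,004.98
2 | $6,004.98 | $49.00 | $3,792.47 | $2,261.51
3 | $2,261.51 | $49.00 | $2,310.51 | $0.00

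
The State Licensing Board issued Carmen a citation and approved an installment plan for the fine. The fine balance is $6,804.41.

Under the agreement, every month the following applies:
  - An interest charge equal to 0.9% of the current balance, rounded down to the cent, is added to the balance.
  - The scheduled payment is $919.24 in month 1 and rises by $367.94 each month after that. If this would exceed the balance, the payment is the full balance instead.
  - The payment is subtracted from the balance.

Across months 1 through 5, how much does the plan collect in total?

# | Opening | Interest | Payment | End bal
1 | $6,804.41 | $61.23 | $919.24 | $5,946.40
2 | $5,946.40 | $53.51 | $1,287.18 | $4,712.73
3 | $4,712.73 | $42.41 | $1,655.12 | $3,100.02
4 | $3,100.02 | $27.90 | $2,023.06 | $1,104.86
5 | $1,104.86 | $9.94 | $1,114.80 | $0.00
Total paid: $6,999.40

$6,999.40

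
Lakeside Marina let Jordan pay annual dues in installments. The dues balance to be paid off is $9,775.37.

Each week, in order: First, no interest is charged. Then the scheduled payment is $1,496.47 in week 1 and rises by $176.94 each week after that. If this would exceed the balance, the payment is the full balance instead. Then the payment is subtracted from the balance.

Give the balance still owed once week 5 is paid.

$523.62

Week 1: opening $9,775.37; payment $1,496.47; balance $8,278.90
Week 2: opening $8,278.90; payment $1,673.41; balance $6,605.49
Week 3: opening $6,605.49; payment $1,850.35; balance $4,755.14
Week 4: opening $4,755.14; payment $2,027.29; balance $2,727.85
Week 5: opening $2,727.85; payment $2,204.23; balance $523.62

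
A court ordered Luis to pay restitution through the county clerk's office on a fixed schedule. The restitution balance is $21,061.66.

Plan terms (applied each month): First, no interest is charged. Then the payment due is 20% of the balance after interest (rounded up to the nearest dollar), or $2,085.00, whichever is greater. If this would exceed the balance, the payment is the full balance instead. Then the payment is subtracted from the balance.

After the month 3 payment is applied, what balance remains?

$10,782.66

Month 1: opening $21,061.66; payment $4,213.00; balance $16,848.66
Month 2: opening $16,848.66; payment $3,370.00; balance $13,478.66
Month 3: opening $13,478.66; payment $2,696.00; balance $10,782.66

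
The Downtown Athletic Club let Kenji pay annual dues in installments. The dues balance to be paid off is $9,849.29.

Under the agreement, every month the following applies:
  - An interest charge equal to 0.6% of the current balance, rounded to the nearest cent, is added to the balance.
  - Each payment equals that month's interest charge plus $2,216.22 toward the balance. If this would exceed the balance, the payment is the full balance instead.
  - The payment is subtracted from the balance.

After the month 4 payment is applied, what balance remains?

$984.41

Month 1: opening $9,849.29; interest $59.10 → $9,908.39; payment $2,275.32; balance $7,633.07
Month 2: opening $7,633.07; interest $45.80 → $7,678.87; payment $2,262.02; balance $5,416.85
Month 3: opening $5,416.85; interest $32.50 → $5,449.35; payment $2,248.72; balance $3,200.63
Month 4: opening $3,200.63; interest $19.20 → $3,219.83; payment $2,235.42; balance $984.41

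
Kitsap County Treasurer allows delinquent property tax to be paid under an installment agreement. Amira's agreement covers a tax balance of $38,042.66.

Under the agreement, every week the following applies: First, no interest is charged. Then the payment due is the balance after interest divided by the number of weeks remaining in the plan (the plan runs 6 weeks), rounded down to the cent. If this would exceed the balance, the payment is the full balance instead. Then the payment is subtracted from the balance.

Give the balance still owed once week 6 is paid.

$0.00

Week 1: $38,042.66 − $6,340.44 → $31,702.22
Week 2: $31,702.22 − $6,340.44 → $25,361.78
Week 3: $25,361.78 − $6,340.44 → $19,021.34
Week 4: $19,021.34 − $6,340.44 → $12,680.90
Week 5: $12,680.90 − $6,340.45 → $6,340.45
Week 6: $6,340.45 − $6,340.45 → $0.00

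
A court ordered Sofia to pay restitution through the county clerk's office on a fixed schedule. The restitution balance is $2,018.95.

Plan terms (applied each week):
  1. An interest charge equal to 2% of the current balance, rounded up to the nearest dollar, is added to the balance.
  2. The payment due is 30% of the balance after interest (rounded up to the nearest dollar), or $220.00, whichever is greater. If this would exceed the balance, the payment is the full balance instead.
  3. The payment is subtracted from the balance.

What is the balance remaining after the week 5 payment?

Week 1: opening $2,018.95; interest $41.00 → $2,059.95; payment $618.00; balance $1,441.95
Week 2: opening $1,441.95; interest $29.00 → $1,470.95; payment $442.00; balance $1,028.95
Week 3: opening $1,028.95; interest $21.00 → $1,049.95; payment $315.00; balance $734.95
Week 4: opening $734.95; interest $15.00 → $749.95; payment $225.00; balance $524.95
Week 5: opening $524.95; interest $11.00 → $535.95; payment $220.00; balance $315.95

$315.95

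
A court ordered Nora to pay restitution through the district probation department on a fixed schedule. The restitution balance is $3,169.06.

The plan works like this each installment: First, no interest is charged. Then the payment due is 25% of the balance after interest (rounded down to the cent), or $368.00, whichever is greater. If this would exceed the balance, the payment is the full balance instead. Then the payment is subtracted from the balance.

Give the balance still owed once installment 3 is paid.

$1,336.95

Installment 1: $3,169.06 − $792.26 → $2,376.80
Installment 2: $2,376.80 − $594.20 → $1,782.60
Installment 3: $1,782.60 − $445.65 → $1,336.95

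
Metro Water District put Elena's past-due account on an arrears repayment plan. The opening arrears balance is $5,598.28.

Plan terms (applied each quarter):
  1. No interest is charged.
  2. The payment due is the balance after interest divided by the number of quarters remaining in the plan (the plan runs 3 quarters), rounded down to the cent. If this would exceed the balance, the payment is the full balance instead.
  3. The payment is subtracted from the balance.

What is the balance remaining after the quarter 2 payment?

# | Opening | Payment | End bal
1 | $5,598.28 | $1,866.09 | $3,732.19
2 | $3,732.19 | $1,866.09 | $1,866.10

$1,866.10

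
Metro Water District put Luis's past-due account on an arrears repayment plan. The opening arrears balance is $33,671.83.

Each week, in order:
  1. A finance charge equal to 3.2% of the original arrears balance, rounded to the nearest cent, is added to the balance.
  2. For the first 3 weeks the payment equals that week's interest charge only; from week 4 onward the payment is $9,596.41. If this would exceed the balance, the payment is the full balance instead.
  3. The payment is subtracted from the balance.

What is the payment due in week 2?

Week 1: $33,671.83 +$1,077.50 interest = $34,749.33; pay $1,077.50 → $33,671.83
Week 2: $33,671.83 +$1,077.50 interest = $34,749.33; pay $1,077.50 → $33,671.83

$1,077.50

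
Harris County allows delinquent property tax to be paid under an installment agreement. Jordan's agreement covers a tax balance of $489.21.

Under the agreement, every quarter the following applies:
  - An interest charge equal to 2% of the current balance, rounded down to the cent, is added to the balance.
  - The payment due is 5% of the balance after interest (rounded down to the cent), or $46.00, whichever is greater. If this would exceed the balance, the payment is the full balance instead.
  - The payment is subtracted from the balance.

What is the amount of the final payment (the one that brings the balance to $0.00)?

$3.46

Quarter 1: $489.21 +$9.78 interest = $498.99; pay $46.00 → $452.99
Quarter 2: $452.99 +$9.05 interest = $462.04; pay $46.00 → $416.04
Quarter 3: $416.04 +$8.32 interest = $424.36; pay $46.00 → $378.36
Quarter 4: $378.36 +$7.56 interest = $385.92; pay $46.00 → $339.92
Quarter 5: $339.92 +$6.79 interest = $346.71; pay $46.00 → $300.71
Quarter 6: $300.71 +$6.01 interest = $306.72; pay $46.00 → $260.72
Quarter 7: $260.72 +$5.21 interest = $265.93; pay $46.00 → $219.93
Quarter 8: $219.93 +$4.39 interest = $224.32; pay $46.00 → $178.32
Quarter 9: $178.32 +$3.56 interest = $181.88; pay $46.00 → $135.88
Quarter 10: $135.88 +$2.71 interest = $138.59; pay $46.00 → $92.59
Quarter 11: $92.59 +$1.85 interest = $94.44; pay $46.00 → $48.44
Quarter 12: $48.44 +$0.96 interest = $49.40; pay $46.00 → $3.40
Quarter 13: $3.40 +$0.06 interest = $3.46; pay $3.46 → $0.00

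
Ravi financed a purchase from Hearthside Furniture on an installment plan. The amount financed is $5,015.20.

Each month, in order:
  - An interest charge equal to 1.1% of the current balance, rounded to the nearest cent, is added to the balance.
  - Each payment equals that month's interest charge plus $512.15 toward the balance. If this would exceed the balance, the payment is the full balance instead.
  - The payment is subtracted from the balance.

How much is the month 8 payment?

Month 1: opening $5,015.20; interest $55.17 → $5,070.37; payment $567.32; balance $4,503.05
Month 2: opening $4,503.05; interest $49.53 → $4,552.58; payment $561.68; balance $3,990.90
Month 3: opening $3,990.90; interest $43.90 → $4,034.80; payment $556.05; balance $3,478.75
Month 4: opening $3,478.75; interest $38.27 → $3,517.02; payment $550.42; balance $2,966.60
Month 5: opening $2,966.60; interest $32.63 → $2,999.23; payment $544.78; balance $2,454.45
Month 6: opening $2,454.45; interest $27.00 → $2,481.45; payment $539.15; balance $1,942.30
Month 7: opening $1,942.30; interest $21.37 → $1,963.67; payment $533.52; balance $1,430.15
Month 8: opening $1,430.15; interest $15.73 → $1,445.88; payment $527.88; balance $918.00

$527.88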